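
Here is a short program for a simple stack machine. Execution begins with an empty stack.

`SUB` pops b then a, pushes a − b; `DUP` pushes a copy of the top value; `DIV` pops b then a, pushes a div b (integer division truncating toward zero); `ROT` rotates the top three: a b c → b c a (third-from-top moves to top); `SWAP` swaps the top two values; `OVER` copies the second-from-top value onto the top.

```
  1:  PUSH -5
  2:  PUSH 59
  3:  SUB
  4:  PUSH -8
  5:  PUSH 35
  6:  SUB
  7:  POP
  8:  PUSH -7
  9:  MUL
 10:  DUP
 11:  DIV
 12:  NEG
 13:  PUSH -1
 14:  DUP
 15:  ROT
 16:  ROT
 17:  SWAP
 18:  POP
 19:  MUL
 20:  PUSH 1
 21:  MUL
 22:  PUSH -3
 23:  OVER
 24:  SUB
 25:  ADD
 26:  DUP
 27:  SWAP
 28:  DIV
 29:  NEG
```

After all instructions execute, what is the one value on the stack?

-1

PUSH -5 -> -5
PUSH 59 -> -5 59
SUB     -> -64
PUSH -8 -> -64 -8
PUSH 35 -> -64 -8 35
SUB     -> -64 -43
POP     -> -64
PUSH -7 -> -64 -7
MUL     -> 448
DUP     -> 448 448
DIV     -> 1
NEG     -> -1
PUSH -1 -> -1 -1
DUP     -> -1 -1 -1
ROT     -> -1 -1 -1
ROT     -> -1 -1 -1
SWAP    -> -1 -1 -1
POP     -> -1 -1
MUL     -> 1
PUSH 1  -> 1 1
MUL     -> 1
PUSH -3 -> 1 -3
OVER    -> 1 -3 1
SUB     -> 1 -4
ADD     -> -3
DUP     -> -3 -3
SWAP    -> -3 -3
DIV     -> 1
NEG     -> -1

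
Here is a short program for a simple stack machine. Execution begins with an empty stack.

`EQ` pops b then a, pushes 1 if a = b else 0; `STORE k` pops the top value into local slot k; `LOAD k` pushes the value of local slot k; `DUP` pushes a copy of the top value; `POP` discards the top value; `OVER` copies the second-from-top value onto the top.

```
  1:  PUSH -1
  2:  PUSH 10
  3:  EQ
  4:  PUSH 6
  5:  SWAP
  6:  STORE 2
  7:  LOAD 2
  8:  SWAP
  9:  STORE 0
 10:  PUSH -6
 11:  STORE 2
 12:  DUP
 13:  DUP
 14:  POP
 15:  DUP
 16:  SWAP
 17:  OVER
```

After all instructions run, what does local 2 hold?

-6

PUSH -1 -> [-1]
PUSH 10 -> [-1, 10]
EQ      -> [0]
PUSH 6  -> [0, 6]
SWAP    -> [6, 0]
STORE 2 -> [6]
LOAD 2  -> [6, 0]
SWAP    -> [0, 6]
STORE 0 -> [0]
PUSH -6 -> [0, -6]
STORE 2 -> [0]
DUP     -> [0, 0]
DUP     -> [0, 0, 0]
POP     -> [0, 0]
DUP     -> [0, 0, 0]
SWAP    -> [0, 0, 0]
OVER    -> [0, 0, 0, 0]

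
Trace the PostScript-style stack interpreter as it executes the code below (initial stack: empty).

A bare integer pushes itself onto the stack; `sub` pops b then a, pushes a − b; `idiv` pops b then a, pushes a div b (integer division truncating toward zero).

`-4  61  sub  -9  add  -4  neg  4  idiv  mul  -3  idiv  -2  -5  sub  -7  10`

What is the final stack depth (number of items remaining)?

4

-4    -4
61    -4 61
sub   -65
-9    -65 -9
add   -74
-4    -74 -4
neg   -74 4
4     -74 4 4
idiv  -74 1
mul   -74
-3    -74 -3
idiv  24
-2    24 -2
-5    24 -2 -5
sub   24 3
-7    24 3 -7
10    24 3 -7 10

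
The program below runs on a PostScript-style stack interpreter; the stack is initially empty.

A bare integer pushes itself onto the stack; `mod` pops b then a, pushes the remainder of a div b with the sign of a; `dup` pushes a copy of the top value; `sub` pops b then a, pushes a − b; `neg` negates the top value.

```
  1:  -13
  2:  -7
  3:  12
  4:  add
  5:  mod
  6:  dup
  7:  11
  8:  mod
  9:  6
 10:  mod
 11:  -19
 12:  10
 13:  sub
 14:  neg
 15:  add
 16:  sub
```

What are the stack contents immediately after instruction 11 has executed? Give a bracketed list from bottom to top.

[-3, -3, -19]

-13  -13
-7   -13 -7
12   -13 -7 12
add  -13 5
mod  -3
dup  -3 -3
11   -3 -3 11
mod  -3 -3
6    -3 -3 6
mod  -3 -3
-19  -3 -3 -19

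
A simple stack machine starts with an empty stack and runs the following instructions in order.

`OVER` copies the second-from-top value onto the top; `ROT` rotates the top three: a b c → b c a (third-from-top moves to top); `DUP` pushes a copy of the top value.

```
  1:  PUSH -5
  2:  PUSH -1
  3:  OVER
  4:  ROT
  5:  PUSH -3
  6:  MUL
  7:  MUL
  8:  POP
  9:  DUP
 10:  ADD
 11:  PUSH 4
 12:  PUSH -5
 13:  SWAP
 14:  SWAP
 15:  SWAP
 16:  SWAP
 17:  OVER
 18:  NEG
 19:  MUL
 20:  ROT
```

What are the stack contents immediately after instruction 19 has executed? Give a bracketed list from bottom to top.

PUSH -5 → [-5]
PUSH -1 → [-5, -1]
OVER    → [-5, -1, -5]
ROT     → [-1, -5, -5]
PUSH -3 → [-1, -5, -5, -3]
MUL     → [-1, -5, 15]
MUL     → [-1, -75]
POP     → [-1]
DUP     → [-1, -1]
ADD     → [-2]
PUSH 4  → [-2, 4]
PUSH -5 → [-2, 4, -5]
SWAP    → [-2, -5, 4]
SWAP    → [-2, 4, -5]
SWAP    → [-2, -5, 4]
SWAP    → [-2, 4, -5]
OVER    → [-2, 4, -5, 4]
NEG     → [-2, 4, -5, -4]
MUL     → [-2, 4, 20]

[-2, 4, 20]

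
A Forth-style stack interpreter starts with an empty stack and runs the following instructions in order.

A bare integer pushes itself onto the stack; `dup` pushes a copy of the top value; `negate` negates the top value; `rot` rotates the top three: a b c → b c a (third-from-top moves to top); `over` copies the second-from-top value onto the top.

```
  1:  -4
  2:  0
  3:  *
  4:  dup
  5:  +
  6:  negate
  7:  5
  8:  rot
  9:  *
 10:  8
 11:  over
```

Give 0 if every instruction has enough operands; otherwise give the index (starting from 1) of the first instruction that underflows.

8

-4     → [-4]
0      → [-4, 0]
*      → [0]
dup    → [0, 0]
+      → [0]
negate → [0]
5      → [0, 5]
rot  — needs 3 operands, stack has 2 → underflow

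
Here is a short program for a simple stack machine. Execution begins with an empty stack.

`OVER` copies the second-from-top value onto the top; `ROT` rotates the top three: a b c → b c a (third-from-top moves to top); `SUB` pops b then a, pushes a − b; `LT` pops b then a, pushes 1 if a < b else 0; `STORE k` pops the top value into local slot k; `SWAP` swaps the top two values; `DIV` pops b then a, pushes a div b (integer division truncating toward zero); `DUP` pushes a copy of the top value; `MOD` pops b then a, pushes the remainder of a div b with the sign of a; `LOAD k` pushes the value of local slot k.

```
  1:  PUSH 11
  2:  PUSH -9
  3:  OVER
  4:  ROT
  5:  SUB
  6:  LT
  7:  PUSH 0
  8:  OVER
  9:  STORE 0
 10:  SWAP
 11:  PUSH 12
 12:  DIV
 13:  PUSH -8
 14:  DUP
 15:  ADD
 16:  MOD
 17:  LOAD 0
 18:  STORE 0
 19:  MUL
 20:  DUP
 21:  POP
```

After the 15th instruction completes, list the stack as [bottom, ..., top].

PUSH 11 : 11
PUSH -9 : 11 -9
OVER    : 11 -9 11
ROT     : -9 11 11
SUB     : -9 0
LT      : 1
PUSH 0  : 1 0
OVER    : 1 0 1
STORE 0 : 1 0
SWAP    : 0 1
PUSH 12 : 0 1 12
DIV     : 0 0
PUSH -8 : 0 0 -8
DUP     : 0 0 -8 -8
ADD     : 0 0 -16

[0, 0, -16]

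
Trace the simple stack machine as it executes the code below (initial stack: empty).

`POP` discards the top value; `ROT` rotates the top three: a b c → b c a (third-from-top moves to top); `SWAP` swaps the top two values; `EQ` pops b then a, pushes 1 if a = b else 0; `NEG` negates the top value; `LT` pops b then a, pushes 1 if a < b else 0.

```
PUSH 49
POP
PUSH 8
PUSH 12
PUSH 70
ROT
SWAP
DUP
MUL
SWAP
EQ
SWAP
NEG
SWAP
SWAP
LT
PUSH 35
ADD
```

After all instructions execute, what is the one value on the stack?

PUSH 49 : [49]
POP     : []
PUSH 8  : [8]
PUSH 12 : [8, 12]
PUSH 70 : [8, 12, 70]
ROT     : [12, 70, 8]
SWAP    : [12, 8, 70]
DUP     : [12, 8, 70, 70]
MUL     : [12, 8, 4900]
SWAP    : [12, 4900, 8]
EQ      : [12, 0]
SWAP    : [0, 12]
NEG     : [0, -12]
SWAP    : [-12, 0]
SWAP    : [0, -12]
LT      : [0]
PUSH 35 : [0, 35]
ADD     : [35]

35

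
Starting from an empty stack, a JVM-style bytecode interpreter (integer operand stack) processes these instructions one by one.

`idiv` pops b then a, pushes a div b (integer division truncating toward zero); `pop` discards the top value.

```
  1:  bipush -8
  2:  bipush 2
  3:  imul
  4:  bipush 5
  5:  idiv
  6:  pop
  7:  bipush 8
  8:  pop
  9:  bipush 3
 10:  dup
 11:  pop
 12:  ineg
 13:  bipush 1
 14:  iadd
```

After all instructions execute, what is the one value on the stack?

-2

bipush -8  [-8]
bipush 2   [-8, 2]
imul       [-16]
bipush 5   [-16, 5]
idiv       [-3]
pop        []
bipush 8   [8]
pop        []
bipush 3   [3]
dup        [3, 3]
pop        [3]
ineg       [-3]
bipush 1   [-3, 1]
iadd       [-2]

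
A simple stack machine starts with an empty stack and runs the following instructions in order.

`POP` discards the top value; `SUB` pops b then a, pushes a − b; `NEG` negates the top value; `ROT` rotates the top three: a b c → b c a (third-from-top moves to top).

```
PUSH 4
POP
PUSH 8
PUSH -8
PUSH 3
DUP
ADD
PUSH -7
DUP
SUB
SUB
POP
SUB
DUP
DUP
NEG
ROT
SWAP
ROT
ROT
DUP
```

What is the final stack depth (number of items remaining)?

PUSH 4   4
POP      (empty)
PUSH 8   8
PUSH -8  8 -8
PUSH 3   8 -8 3
DUP      8 -8 3 3
ADD      8 -8 6
PUSH -7  8 -8 6 -7
DUP      8 -8 6 -7 -7
SUB      8 -8 6 0
SUB      8 -8 6
POP      8 -8
SUB      16
DUP      16 16
DUP      16 16 16
NEG      16 16 -16
ROT      16 -16 16
SWAP     16 16 -16
ROT      16 -16 16
ROT      -16 16 16
DUP      -16 16 16 16

4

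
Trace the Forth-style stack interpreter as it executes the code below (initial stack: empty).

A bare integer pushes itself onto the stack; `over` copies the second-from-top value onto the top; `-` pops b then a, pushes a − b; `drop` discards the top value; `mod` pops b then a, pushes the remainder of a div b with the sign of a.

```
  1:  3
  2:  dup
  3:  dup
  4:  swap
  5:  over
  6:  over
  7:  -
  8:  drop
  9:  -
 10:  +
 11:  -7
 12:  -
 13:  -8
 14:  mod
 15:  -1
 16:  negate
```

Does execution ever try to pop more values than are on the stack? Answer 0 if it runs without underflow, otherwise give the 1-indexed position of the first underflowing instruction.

3      -> [3]
dup    -> [3, 3]
dup    -> [3, 3, 3]
swap   -> [3, 3, 3]
over   -> [3, 3, 3, 3]
over   -> [3, 3, 3, 3, 3]
-      -> [3, 3, 3, 0]
drop   -> [3, 3, 3]
-      -> [3, 0]
+      -> [3]
-7     -> [3, -7]
-      -> [10]
-8     -> [10, -8]
mod    -> [2]
-1     -> [2, -1]
negate -> [2, 1]

0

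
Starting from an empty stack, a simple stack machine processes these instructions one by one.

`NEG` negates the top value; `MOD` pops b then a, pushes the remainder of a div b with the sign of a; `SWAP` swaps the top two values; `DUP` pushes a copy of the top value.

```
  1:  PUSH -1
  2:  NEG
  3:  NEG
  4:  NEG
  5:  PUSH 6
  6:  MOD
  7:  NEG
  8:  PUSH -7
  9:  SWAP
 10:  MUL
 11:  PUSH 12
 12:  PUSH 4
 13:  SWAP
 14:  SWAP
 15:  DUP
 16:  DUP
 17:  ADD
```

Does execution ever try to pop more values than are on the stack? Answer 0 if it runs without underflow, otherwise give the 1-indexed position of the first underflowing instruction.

PUSH -1  [-1]
NEG      [1]
NEG      [-1]
NEG      [1]
PUSH 6   [1, 6]
MOD      [1]
NEG      [-1]
PUSH -7  [-1, -7]
SWAP     [-7, -1]
MUL      [7]
PUSH 12  [7, 12]
PUSH 4   [7, 12, 4]
SWAP     [7, 4, 12]
SWAP     [7, 12, 4]
DUP      [7, 12, 4, 4]
DUP      [7, 12, 4, 4, 4]
ADD      [7, 12, 4, 8]

0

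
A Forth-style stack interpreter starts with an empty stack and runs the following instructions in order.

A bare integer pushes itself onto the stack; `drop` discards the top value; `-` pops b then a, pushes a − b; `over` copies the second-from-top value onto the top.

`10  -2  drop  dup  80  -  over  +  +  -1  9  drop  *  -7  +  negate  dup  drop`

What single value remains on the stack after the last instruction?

10      [10]
-2      [10, -2]
drop    [10]
dup     [10, 10]
80      [10, 10, 80]
-       [10, -70]
over    [10, -70, 10]
+       [10, -60]
+       [-50]
-1      [-50, -1]
9       [-50, -1, 9]
drop    [-50, -1]
*       [50]
-7      [50, -7]
+       [43]
negate  [-43]
dup     [-43, -43]
drop    [-43]

-43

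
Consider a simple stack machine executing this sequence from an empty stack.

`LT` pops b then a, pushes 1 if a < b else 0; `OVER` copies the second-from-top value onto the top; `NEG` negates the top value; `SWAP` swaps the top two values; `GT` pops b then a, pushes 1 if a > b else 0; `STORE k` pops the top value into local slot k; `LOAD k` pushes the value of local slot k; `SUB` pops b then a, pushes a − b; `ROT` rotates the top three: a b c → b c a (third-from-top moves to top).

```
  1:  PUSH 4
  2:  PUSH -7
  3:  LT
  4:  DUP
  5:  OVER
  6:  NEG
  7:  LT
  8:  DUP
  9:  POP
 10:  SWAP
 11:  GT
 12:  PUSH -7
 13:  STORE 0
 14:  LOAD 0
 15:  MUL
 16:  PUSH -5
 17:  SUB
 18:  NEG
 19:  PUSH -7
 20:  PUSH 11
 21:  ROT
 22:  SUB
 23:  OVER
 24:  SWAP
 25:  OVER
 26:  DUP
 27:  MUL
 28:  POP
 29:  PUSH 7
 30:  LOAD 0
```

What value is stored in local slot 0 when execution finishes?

PUSH 4   [4]
PUSH -7  [4, -7]
LT       [0]
DUP      [0, 0]
OVER     [0, 0, 0]
NEG      [0, 0, 0]
LT       [0, 0]
DUP      [0, 0, 0]
POP      [0, 0]
SWAP     [0, 0]
GT       [0]
PUSH -7  [0, -7]
STORE 0  [0]
LOAD 0   [0, -7]
MUL      [0]
PUSH -5  [0, -5]
SUB      [5]
NEG      [-5]
PUSH -7  [-5, -7]
PUSH 11  [-5, -7, 11]
ROT      [-7, 11, -5]
SUB      [-7, 16]
OVER     [-7, 16, -7]
SWAP     [-7, -7, 16]
OVER     [-7, -7, 16, -7]
DUP      [-7, -7, 16, -7, -7]
MUL      [-7, -7, 16, 49]
POP      [-7, -7, 16]
PUSH 7   [-7, -7, 16, 7]
LOAD 0   [-7, -7, 16, 7, -7]

-7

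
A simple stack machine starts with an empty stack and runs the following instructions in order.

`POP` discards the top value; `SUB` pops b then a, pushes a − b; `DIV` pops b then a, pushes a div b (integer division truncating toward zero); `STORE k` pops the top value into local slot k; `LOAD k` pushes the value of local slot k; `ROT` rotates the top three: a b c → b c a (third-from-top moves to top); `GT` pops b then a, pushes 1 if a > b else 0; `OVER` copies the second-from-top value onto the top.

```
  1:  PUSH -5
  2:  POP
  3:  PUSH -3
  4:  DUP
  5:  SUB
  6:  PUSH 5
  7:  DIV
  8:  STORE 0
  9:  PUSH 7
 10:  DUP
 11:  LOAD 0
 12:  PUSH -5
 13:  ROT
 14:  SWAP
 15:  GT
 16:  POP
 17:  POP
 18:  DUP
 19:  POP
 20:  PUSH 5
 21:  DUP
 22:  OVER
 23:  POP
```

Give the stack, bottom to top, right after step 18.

PUSH -5 : [-5]
POP     : []
PUSH -3 : [-3]
DUP     : [-3, -3]
SUB     : [0]
PUSH 5  : [0, 5]
DIV     : [0]
STORE 0 : []
PUSH 7  : [7]
DUP     : [7, 7]
LOAD 0  : [7, 7, 0]
PUSH -5 : [7, 7, 0, -5]
ROT     : [7, 0, -5, 7]
SWAP    : [7, 0, 7, -5]
GT      : [7, 0, 1]
POP     : [7, 0]
POP     : [7]
DUP     : [7, 7]

[7, 7]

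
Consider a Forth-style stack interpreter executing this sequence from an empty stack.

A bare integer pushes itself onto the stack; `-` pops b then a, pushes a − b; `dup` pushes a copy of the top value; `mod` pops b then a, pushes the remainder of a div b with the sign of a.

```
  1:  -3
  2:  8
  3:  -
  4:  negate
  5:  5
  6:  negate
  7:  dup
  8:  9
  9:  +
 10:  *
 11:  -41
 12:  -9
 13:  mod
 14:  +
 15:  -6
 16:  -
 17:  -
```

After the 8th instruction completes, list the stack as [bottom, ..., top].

[11, -5, -5, 9]

-3     -> -3
8      -> -3 8
-      -> -11
negate -> 11
5      -> 11 5
negate -> 11 -5
dup    -> 11 -5 -5
9      -> 11 -5 -5 9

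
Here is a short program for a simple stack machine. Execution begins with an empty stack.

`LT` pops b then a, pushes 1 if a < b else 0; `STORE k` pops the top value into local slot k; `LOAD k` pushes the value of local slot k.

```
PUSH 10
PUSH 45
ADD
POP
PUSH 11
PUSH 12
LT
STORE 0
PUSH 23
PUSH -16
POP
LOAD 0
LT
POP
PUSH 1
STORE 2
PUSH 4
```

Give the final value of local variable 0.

PUSH 10   [10]
PUSH 45   [10, 45]
ADD       [55]
POP       []
PUSH 11   [11]
PUSH 12   [11, 12]
LT        [1]
STORE 0   []
PUSH 23   [23]
PUSH -16  [23, -16]
POP       [23]
LOAD 0    [23, 1]
LT        [0]
POP       []
PUSH 1    [1]
STORE 2   []
PUSH 4    [4]

1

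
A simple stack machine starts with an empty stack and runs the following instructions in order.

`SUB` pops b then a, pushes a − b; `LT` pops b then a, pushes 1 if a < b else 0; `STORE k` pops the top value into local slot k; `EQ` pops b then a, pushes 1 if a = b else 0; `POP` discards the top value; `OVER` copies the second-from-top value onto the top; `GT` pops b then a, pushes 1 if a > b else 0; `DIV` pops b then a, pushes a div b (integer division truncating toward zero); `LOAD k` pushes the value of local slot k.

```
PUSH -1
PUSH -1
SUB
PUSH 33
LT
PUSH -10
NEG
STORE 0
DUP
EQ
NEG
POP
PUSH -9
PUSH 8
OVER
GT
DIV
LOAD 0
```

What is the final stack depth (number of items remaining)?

PUSH -1  -> [-1]
PUSH -1  -> [-1, -1]
SUB      -> [0]
PUSH 33  -> [0, 33]
LT       -> [1]
PUSH -10 -> [1, -10]
NEG      -> [1, 10]
STORE 0  -> [1]
DUP      -> [1, 1]
EQ       -> [1]
NEG      -> [-1]
POP      -> []
PUSH -9  -> [-9]
PUSH 8   -> [-9, 8]
OVER     -> [-9, 8, -9]
GT       -> [-9, 1]
DIV      -> [-9]
LOAD 0   -> [-9, 10]

2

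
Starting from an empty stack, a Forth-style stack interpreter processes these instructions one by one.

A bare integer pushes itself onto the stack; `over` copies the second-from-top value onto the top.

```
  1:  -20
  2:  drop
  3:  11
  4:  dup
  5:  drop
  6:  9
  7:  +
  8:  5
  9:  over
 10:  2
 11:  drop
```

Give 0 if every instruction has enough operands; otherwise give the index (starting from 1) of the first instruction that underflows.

-20  -> [-20]
drop -> []
11   -> [11]
dup  -> [11, 11]
drop -> [11]
9    -> [11, 9]
+    -> [20]
5    -> [20, 5]
over -> [20, 5, 20]
2    -> [20, 5, 20, 2]
drop -> [20, 5, 20]

0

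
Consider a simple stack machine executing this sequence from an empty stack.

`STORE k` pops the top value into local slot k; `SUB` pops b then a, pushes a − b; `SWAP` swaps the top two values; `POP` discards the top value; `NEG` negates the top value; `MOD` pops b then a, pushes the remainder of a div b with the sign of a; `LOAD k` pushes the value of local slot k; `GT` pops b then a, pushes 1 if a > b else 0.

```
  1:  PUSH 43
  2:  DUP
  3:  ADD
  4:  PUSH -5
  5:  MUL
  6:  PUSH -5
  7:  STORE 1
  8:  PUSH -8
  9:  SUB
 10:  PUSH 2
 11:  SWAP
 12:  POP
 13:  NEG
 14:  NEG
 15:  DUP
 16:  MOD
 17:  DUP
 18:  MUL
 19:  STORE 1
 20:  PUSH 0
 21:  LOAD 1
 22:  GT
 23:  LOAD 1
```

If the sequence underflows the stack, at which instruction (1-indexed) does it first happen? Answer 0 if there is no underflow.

0

PUSH 43 -> [43]
DUP     -> [43, 43]
ADD     -> [86]
PUSH -5 -> [86, -5]
MUL     -> [-430]
PUSH -5 -> [-430, -5]
STORE 1 -> [-430]
PUSH -8 -> [-430, -8]
SUB     -> [-422]
PUSH 2  -> [-422, 2]
SWAP    -> [2, -422]
POP     -> [2]
NEG     -> [-2]
NEG     -> [2]
DUP     -> [2, 2]
MOD     -> [0]
DUP     -> [0, 0]
MUL     -> [0]
STORE 1 -> []
PUSH 0  -> [0]
LOAD 1  -> [0, 0]
GT      -> [0]
LOAD 1  -> [0, 0]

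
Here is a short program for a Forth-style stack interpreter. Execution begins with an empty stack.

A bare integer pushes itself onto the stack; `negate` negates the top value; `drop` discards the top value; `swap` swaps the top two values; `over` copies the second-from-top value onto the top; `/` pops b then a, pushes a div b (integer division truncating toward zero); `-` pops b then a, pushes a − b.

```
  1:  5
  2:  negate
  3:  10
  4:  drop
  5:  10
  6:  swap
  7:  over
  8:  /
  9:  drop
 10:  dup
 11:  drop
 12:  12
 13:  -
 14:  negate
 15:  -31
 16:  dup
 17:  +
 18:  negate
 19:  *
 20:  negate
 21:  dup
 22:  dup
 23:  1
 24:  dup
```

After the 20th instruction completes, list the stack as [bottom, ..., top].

[-124]

5      -> 5
negate -> -5
10     -> -5 10
drop   -> -5
10     -> -5 10
swap   -> 10 -5
over   -> 10 -5 10
/      -> 10 0
drop   -> 10
dup    -> 10 10
drop   -> 10
12     -> 10 12
-      -> -2
negate -> 2
-31    -> 2 -31
dup    -> 2 -31 -31
+      -> 2 -62
negate -> 2 62
*      -> 124
negate -> -124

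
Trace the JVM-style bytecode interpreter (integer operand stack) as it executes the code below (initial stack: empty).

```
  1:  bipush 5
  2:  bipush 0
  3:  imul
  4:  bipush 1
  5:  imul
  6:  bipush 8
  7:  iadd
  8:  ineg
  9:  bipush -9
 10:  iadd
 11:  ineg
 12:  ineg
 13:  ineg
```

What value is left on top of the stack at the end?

17

bipush 5  -> 5
bipush 0  -> 5 0
imul      -> 0
bipush 1  -> 0 1
imul      -> 0
bipush 8  -> 0 8
iadd      -> 8
ineg      -> -8
bipush -9 -> -8 -9
iadd      -> -17
ineg      -> 17
ineg      -> -17
ineg      -> 17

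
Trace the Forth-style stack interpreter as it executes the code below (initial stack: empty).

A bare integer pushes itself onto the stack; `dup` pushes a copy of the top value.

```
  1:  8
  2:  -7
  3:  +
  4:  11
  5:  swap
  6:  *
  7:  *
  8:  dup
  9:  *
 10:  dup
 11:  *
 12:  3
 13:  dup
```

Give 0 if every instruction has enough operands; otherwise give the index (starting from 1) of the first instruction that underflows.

8    -> [8]
-7   -> [8, -7]
+    -> [1]
11   -> [1, 11]
swap -> [11, 1]
*    -> [11]
*  — needs 2 operands, stack has 1 → underflow

7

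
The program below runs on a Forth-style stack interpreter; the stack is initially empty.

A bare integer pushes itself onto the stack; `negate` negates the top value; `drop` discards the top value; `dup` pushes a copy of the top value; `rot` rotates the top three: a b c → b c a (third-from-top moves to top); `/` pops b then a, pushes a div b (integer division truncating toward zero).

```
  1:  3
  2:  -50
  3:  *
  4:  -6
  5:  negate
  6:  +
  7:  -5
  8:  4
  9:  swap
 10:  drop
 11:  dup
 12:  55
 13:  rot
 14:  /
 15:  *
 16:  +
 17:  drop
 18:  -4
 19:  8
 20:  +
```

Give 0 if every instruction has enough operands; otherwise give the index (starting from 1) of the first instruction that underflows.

0

3      : 3
-50    : 3 -50
*      : -150
-6     : -150 -6
negate : -150 6
+      : -144
-5     : -144 -5
4      : -144 -5 4
swap   : -144 4 -5
drop   : -144 4
dup    : -144 4 4
55     : -144 4 4 55
rot    : -144 4 55 4
/      : -144 4 13
*      : -144 52
+      : -92
drop   : (empty)
-4     : -4
8      : -4 8
+      : 4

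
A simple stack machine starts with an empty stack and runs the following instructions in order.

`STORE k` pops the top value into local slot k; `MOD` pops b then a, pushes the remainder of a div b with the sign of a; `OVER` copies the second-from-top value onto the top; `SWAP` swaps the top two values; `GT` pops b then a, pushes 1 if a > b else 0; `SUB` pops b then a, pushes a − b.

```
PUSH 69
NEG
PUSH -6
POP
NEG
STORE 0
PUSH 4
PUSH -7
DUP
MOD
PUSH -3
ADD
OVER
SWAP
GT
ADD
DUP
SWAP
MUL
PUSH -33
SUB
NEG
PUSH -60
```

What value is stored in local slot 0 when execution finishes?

69

PUSH 69  -> [69]
NEG      -> [-69]
PUSH -6  -> [-69, -6]
POP      -> [-69]
NEG      -> [69]
STORE 0  -> []
PUSH 4   -> [4]
PUSH -7  -> [4, -7]
DUP      -> [4, -7, -7]
MOD      -> [4, 0]
PUSH -3  -> [4, 0, -3]
ADD      -> [4, -3]
OVER     -> [4, -3, 4]
SWAP     -> [4, 4, -3]
GT       -> [4, 1]
ADD      -> [5]
DUP      -> [5, 5]
SWAP     -> [5, 5]
MUL      -> [25]
PUSH -33 -> [25, -33]
SUB      -> [58]
NEG      -> [-58]
PUSH -60 -> [-58, -60]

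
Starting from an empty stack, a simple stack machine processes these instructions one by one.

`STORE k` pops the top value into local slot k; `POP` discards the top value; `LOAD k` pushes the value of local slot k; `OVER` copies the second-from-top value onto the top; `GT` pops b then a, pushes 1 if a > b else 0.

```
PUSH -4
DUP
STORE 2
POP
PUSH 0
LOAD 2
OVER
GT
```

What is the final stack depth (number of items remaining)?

PUSH -4  -4
DUP      -4 -4
STORE 2  -4
POP      (empty)
PUSH 0   0
LOAD 2   0 -4
OVER     0 -4 0
GT       0 0

2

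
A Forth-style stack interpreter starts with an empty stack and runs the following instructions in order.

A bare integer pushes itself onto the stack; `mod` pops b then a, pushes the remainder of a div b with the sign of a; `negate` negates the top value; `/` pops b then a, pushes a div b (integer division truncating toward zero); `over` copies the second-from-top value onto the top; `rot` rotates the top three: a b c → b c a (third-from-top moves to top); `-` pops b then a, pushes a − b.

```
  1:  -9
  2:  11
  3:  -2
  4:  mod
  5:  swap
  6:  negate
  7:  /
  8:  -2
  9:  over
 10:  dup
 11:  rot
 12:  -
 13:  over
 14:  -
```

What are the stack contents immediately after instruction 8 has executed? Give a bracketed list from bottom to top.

-9      [-9]
11      [-9, 11]
-2      [-9, 11, -2]
mod     [-9, 1]
swap    [1, -9]
negate  [1, 9]
/       [0]
-2      [0, -2]

[0, -2]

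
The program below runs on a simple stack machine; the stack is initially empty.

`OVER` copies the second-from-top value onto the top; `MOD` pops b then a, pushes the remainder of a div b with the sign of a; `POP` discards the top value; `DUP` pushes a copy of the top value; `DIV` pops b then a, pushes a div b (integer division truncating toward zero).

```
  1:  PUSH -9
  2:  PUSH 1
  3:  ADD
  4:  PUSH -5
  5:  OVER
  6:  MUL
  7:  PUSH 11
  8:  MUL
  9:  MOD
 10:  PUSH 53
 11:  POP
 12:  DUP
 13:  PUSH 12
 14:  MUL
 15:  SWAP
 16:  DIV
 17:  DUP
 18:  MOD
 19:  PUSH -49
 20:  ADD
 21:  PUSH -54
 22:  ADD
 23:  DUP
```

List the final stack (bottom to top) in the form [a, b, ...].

[-103, -103]

PUSH -9   -9
PUSH 1    -9 1
ADD       -8
PUSH -5   -8 -5
OVER      -8 -5 -8
MUL       -8 40
PUSH 11   -8 40 11
MUL       -8 440
MOD       -8
PUSH 53   -8 53
POP       -8
DUP       -8 -8
PUSH 12   -8 -8 12
MUL       -8 -96
SWAP      -96 -8
DIV       12
DUP       12 12
MOD       0
PUSH -49  0 -49
ADD       -49
PUSH -54  -49 -54
ADD       -103
DUP       -103 -103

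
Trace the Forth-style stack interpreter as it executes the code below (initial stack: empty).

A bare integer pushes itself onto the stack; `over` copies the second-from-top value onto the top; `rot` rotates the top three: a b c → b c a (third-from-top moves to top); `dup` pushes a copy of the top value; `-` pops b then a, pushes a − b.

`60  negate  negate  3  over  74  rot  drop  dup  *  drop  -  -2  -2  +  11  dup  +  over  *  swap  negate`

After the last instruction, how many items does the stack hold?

3

60     → 60
negate → -60
negate → 60
3      → 60 3
over   → 60 3 60
74     → 60 3 60 74
rot    → 60 60 74 3
drop   → 60 60 74
dup    → 60 60 74 74
*      → 60 60 5476
drop   → 60 60
-      → 0
-2     → 0 -2
-2     → 0 -2 -2
+      → 0 -4
11     → 0 -4 11
dup    → 0 -4 11 11
+      → 0 -4 22
over   → 0 -4 22 -4
*      → 0 -4 -88
swap   → 0 -88 -4
negate → 0 -88 4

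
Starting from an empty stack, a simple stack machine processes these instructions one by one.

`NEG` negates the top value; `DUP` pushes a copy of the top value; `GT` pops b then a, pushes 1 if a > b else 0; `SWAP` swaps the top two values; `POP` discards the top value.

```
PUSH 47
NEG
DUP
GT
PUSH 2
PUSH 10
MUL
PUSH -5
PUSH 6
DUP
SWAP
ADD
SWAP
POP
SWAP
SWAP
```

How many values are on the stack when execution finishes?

PUSH 47 → 47
NEG     → -47
DUP     → -47 -47
GT      → 0
PUSH 2  → 0 2
PUSH 10 → 0 2 10
MUL     → 0 20
PUSH -5 → 0 20 -5
PUSH 6  → 0 20 -5 6
DUP     → 0 20 -5 6 6
SWAP    → 0 20 -5 6 6
ADD     → 0 20 -5 12
SWAP    → 0 20 12 -5
POP     → 0 20 12
SWAP    → 0 12 20
SWAP    → 0 20 12

3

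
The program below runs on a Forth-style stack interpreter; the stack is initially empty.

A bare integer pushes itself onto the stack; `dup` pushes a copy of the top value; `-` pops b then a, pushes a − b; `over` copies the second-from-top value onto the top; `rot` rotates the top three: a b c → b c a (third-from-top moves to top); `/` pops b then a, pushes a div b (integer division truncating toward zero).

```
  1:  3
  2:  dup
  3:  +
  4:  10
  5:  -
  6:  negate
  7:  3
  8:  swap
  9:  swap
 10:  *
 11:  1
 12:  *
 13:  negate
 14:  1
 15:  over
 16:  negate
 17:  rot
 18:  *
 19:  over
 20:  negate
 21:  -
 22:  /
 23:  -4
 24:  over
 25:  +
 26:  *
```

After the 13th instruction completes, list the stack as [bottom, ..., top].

3      : [3]
dup    : [3, 3]
+      : [6]
10     : [6, 10]
-      : [-4]
negate : [4]
3      : [4, 3]
swap   : [3, 4]
swap   : [4, 3]
*      : [12]
1      : [12, 1]
*      : [12]
negate : [-12]

[-12]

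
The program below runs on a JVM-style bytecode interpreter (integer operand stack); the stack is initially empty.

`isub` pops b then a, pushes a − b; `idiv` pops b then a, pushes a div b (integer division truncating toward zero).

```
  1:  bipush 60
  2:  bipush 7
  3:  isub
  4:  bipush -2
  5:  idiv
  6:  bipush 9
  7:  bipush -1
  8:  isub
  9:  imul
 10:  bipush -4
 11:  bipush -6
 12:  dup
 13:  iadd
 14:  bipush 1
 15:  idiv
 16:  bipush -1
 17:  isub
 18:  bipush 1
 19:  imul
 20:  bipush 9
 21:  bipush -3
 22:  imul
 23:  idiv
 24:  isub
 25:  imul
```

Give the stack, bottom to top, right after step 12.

bipush 60 -> 60
bipush 7  -> 60 7
isub      -> 53
bipush -2 -> 53 -2
idiv      -> -26
bipush 9  -> -26 9
bipush -1 -> -26 9 -1
isub      -> -26 10
imul      -> -260
bipush -4 -> -260 -4
bipush -6 -> -260 -4 -6
dup       -> -260 -4 -6 -6

[-260, -4, -6, -6]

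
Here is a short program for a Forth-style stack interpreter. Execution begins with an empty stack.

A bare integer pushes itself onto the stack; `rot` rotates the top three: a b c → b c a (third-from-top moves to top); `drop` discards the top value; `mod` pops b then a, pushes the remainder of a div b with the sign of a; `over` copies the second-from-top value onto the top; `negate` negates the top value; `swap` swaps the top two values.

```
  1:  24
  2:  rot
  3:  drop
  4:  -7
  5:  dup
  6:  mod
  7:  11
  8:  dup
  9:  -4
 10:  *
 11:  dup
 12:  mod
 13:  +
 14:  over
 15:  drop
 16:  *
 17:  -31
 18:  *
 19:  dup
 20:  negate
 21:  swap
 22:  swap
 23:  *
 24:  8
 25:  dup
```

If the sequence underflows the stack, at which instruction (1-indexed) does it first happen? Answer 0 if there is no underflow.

24 -> 24
rot  — needs 3 operands, stack has 1 → underflow

2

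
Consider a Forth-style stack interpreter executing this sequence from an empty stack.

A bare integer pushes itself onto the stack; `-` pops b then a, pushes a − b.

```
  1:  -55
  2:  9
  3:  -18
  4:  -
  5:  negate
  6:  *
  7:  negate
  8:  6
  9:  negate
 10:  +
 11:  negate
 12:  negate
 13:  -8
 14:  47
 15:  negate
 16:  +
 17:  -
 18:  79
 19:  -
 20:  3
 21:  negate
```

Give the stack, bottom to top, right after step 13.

[-1491, -8]

-55     -55
9       -55 9
-18     -55 9 -18
-       -55 27
negate  -55 -27
*       1485
negate  -1485
6       -1485 6
negate  -1485 -6
+       -1491
negate  1491
negate  -1491
-8      -1491 -8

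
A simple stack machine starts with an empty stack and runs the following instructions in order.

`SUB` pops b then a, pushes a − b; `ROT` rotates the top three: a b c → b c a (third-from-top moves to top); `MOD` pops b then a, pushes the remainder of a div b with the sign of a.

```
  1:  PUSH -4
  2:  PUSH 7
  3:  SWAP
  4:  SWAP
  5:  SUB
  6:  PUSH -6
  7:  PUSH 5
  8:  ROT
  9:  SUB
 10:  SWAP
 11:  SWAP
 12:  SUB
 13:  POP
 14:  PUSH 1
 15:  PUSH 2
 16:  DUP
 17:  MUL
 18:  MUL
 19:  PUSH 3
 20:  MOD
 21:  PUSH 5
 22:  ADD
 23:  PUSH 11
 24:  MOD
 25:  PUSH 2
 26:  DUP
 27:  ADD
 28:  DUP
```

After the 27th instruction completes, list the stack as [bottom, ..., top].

[6, 4]

PUSH -4 -> [-4]
PUSH 7  -> [-4, 7]
SWAP    -> [7, -4]
SWAP    -> [-4, 7]
SUB     -> [-11]
PUSH -6 -> [-11, -6]
PUSH 5  -> [-11, -6, 5]
ROT     -> [-6, 5, -11]
SUB     -> [-6, 16]
SWAP    -> [16, -6]
SWAP    -> [-6, 16]
SUB     -> [-22]
POP     -> []
PUSH 1  -> [1]
PUSH 2  -> [1, 2]
DUP     -> [1, 2, 2]
MUL     -> [1, 4]
MUL     -> [4]
PUSH 3  -> [4, 3]
MOD     -> [1]
PUSH 5  -> [1, 5]
ADD     -> [6]
PUSH 11 -> [6, 11]
MOD     -> [6]
PUSH 2  -> [6, 2]
DUP     -> [6, 2, 2]
ADD     -> [6, 4]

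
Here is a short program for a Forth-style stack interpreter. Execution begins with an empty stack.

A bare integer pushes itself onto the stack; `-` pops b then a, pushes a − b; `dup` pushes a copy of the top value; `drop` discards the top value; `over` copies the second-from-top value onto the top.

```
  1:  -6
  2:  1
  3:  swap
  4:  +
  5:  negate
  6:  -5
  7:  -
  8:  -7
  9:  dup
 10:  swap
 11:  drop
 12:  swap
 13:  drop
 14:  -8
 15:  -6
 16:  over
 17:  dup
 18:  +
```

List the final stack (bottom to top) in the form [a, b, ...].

-6     -> [-6]
1      -> [-6, 1]
swap   -> [1, -6]
+      -> [-5]
negate -> [5]
-5     -> [5, -5]
-      -> [10]
-7     -> [10, -7]
dup    -> [10, -7, -7]
swap   -> [10, -7, -7]
drop   -> [10, -7]
swap   -> [-7, 10]
drop   -> [-7]
-8     -> [-7, -8]
-6     -> [-7, -8, -6]
over   -> [-7, -8, -6, -8]
dup    -> [-7, -8, -6, -8, -8]
+      -> [-7, -8, -6, -16]

[-7, -8, -6, -16]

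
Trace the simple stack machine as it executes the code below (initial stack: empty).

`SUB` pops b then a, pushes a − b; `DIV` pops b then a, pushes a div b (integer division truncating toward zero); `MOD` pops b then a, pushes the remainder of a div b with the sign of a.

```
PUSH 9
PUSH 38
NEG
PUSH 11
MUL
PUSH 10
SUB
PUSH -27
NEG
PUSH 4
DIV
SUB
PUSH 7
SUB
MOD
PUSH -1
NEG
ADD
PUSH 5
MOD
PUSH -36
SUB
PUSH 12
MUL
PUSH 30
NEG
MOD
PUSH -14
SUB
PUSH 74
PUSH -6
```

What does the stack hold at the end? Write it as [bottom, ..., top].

PUSH 9   : 9
PUSH 38  : 9 38
NEG      : 9 -38
PUSH 11  : 9 -38 11
MUL      : 9 -418
PUSH 10  : 9 -418 10
SUB      : 9 -428
PUSH -27 : 9 -428 -27
NEG      : 9 -428 27
PUSH 4   : 9 -428 27 4
DIV      : 9 -428 6
SUB      : 9 -434
PUSH 7   : 9 -434 7
SUB      : 9 -441
MOD      : 9
PUSH -1  : 9 -1
NEG      : 9 1
ADD      : 10
PUSH 5   : 10 5
MOD      : 0
PUSH -36 : 0 -36
SUB      : 36
PUSH 12  : 36 12
MUL      : 432
PUSH 30  : 432 30
NEG      : 432 -30
MOD      : 12
PUSH -14 : 12 -14
SUB      : 26
PUSH 74  : 26 74
PUSH -6  : 26 74 -6

[26, 74, -6]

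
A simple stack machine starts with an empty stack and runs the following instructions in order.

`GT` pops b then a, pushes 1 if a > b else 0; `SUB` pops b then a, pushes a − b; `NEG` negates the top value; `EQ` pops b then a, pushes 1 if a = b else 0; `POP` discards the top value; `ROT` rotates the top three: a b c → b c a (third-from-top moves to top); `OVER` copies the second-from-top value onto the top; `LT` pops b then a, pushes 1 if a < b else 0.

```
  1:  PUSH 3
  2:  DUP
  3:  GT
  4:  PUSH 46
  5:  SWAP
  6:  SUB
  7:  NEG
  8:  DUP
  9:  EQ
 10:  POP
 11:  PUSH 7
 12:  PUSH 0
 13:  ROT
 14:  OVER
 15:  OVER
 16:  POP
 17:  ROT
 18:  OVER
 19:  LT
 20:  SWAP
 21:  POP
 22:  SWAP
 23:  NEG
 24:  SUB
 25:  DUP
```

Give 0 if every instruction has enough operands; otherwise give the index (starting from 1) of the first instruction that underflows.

13

PUSH 3  -> 3
DUP     -> 3 3
GT      -> 0
PUSH 46 -> 0 46
SWAP    -> 46 0
SUB     -> 46
NEG     -> -46
DUP     -> -46 -46
EQ      -> 1
POP     -> (empty)
PUSH 7  -> 7
PUSH 0  -> 7 0
ROT  — needs 3 operands, stack has 2 → underflow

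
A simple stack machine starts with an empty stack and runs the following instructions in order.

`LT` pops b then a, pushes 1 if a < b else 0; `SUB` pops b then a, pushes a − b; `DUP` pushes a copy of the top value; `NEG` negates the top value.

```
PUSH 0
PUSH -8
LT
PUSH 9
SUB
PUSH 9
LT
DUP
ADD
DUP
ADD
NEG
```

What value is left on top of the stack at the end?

PUSH 0   0
PUSH -8  0 -8
LT       0
PUSH 9   0 9
SUB      -9
PUSH 9   -9 9
LT       1
DUP      1 1
ADD      2
DUP      2 2
ADD      4
NEG      -4

-4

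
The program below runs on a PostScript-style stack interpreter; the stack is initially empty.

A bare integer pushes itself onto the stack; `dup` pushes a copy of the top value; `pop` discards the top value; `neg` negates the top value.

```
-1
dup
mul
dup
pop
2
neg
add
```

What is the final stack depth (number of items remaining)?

-1   [-1]
dup  [-1, -1]
mul  [1]
dup  [1, 1]
pop  [1]
2    [1, 2]
neg  [1, -2]
add  [-1]

1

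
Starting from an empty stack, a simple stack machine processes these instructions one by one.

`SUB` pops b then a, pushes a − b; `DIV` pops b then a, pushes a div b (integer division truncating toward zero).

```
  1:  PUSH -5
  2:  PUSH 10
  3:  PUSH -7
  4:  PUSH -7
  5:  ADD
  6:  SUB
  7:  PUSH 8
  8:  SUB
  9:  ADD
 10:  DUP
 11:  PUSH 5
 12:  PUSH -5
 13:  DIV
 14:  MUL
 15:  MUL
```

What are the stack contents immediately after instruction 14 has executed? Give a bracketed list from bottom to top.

[11, -11]

PUSH -5 : -5
PUSH 10 : -5 10
PUSH -7 : -5 10 -7
PUSH -7 : -5 10 -7 -7
ADD     : -5 10 -14
SUB     : -5 24
PUSH 8  : -5 24 8
SUB     : -5 16
ADD     : 11
DUP     : 11 11
PUSH 5  : 11 11 5
PUSH -5 : 11 11 5 -5
DIV     : 11 11 -1
MUL     : 11 -11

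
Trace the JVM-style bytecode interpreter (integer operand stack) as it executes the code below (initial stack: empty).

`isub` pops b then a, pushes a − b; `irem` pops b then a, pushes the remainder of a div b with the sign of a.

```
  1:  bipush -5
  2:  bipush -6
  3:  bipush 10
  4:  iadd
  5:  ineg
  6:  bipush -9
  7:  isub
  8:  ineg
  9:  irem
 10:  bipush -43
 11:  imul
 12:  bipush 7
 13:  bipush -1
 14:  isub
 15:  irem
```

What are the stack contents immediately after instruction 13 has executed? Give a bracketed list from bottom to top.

bipush -5  -> -5
bipush -6  -> -5 -6
bipush 10  -> -5 -6 10
iadd       -> -5 4
ineg       -> -5 -4
bipush -9  -> -5 -4 -9
isub       -> -5 5
ineg       -> -5 -5
irem       -> 0
bipush -43 -> 0 -43
imul       -> 0
bipush 7   -> 0 7
bipush -1  -> 0 7 -1

[0, 7, -1]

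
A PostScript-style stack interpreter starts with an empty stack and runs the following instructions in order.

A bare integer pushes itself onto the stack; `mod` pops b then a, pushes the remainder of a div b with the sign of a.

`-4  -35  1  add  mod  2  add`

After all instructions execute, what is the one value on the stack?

-2

-4  -> [-4]
-35 -> [-4, -35]
1   -> [-4, -35, 1]
add -> [-4, -34]
mod -> [-4]
2   -> [-4, 2]
add -> [-2]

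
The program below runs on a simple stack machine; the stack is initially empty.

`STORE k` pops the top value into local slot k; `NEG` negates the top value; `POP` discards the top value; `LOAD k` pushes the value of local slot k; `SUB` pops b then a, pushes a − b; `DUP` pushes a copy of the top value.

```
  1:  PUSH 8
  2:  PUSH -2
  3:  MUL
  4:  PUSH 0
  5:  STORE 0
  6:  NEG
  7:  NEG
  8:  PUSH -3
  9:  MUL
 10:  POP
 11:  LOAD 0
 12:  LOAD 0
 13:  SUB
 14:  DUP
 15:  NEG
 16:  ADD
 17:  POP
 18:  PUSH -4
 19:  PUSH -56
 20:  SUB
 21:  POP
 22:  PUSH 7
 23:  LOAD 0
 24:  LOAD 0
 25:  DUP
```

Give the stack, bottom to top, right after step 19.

PUSH 8   → 8
PUSH -2  → 8 -2
MUL      → -16
PUSH 0   → -16 0
STORE 0  → -16
NEG      → 16
NEG      → -16
PUSH -3  → -16 -3
MUL      → 48
POP      → (empty)
LOAD 0   → 0
LOAD 0   → 0 0
SUB      → 0
DUP      → 0 0
NEG      → 0 0
ADD      → 0
POP      → (empty)
PUSH -4  → -4
PUSH -56 → -4 -56

[-4, -56]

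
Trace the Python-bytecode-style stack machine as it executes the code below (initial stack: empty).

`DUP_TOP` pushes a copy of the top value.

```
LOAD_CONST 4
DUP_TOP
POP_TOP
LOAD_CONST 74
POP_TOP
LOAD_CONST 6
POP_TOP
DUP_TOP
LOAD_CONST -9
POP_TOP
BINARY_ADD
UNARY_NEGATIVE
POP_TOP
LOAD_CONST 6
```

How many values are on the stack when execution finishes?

LOAD_CONST 4   : [4]
DUP_TOP        : [4, 4]
POP_TOP        : [4]
LOAD_CONST 74  : [4, 74]
POP_TOP        : [4]
LOAD_CONST 6   : [4, 6]
POP_TOP        : [4]
DUP_TOP        : [4, 4]
LOAD_CONST -9  : [4, 4, -9]
POP_TOP        : [4, 4]
BINARY_ADD     : [8]
UNARY_NEGATIVE : [-8]
POP_TOP        : []
LOAD_CONST 6   : [6]

1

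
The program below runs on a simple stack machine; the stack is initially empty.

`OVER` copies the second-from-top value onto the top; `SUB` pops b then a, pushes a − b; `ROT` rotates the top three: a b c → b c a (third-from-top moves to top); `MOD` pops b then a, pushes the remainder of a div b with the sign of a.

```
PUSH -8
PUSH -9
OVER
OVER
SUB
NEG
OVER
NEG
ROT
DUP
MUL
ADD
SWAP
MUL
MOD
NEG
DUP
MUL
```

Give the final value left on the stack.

PUSH -8  [-8]
PUSH -9  [-8, -9]
OVER     [-8, -9, -8]
OVER     [-8, -9, -8, -9]
SUB      [-8, -9, 1]
NEG      [-8, -9, -1]
OVER     [-8, -9, -1, -9]
NEG      [-8, -9, -1, 9]
ROT      [-8, -1, 9, -9]
DUP      [-8, -1, 9, -9, -9]
MUL      [-8, -1, 9, 81]
ADD      [-8, -1, 90]
SWAP     [-8, 90, -1]
MUL      [-8, -90]
MOD      [-8]
NEG      [8]
DUP      [8, 8]
MUL      [64]

64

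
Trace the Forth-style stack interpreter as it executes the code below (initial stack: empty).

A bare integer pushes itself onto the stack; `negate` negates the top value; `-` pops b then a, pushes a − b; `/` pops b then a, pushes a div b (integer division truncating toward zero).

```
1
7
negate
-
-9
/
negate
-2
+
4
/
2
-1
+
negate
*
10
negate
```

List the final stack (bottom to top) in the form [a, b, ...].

[0, -10]

1      -> 1
7      -> 1 7
negate -> 1 -7
-      -> 8
-9     -> 8 -9
/      -> 0
negate -> 0
-2     -> 0 -2
+      -> -2
4      -> -2 4
/      -> 0
2      -> 0 2
-1     -> 0 2 -1
+      -> 0 1
negate -> 0 -1
*      -> 0
10     -> 0 10
negate -> 0 -10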